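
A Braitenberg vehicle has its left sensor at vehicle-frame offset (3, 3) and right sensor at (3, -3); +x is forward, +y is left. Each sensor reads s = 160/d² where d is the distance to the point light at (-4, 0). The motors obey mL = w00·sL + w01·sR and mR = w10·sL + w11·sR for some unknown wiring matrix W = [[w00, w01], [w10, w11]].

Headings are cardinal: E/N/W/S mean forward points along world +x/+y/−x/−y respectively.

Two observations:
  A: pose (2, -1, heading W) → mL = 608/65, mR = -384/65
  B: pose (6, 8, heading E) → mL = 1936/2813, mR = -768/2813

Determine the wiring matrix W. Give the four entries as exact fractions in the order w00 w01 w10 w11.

1/2 1/2 1 -1

obs A: pose=(2,-1,W) → sL=32/5, sR=160/13, mL=608/65, mR=-384/65
obs B: pose=(6,8,E) → sL=16/29, sR=80/97, mL=1936/2813, mR=-768/2813
sensor matrix S = [[32/5, 160/13], [16/29, 80/97]]; det S = -55296/36569
solve [mL_A; mL_B] = S·[w00; w01] and [mR_A; mR_B] = S·[w10; w11]:
  w00 = 1/2, w01 = 1/2, w10 = 1, w11 = -1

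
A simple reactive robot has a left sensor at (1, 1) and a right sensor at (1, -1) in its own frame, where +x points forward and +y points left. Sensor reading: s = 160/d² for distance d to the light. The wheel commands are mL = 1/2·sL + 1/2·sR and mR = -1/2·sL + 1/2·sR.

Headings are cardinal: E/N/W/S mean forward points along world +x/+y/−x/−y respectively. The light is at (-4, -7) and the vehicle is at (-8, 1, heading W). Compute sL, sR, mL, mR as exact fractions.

80/37 80/53 3600/1961 -640/1961

left sensor world pos  = (-9, 0); dL² = 74
right sensor world pos = (-9, 2); dR² = 106
sL = 160/74 = 80/37
sR = 160/106 = 80/53
mL = 1/2·sL + 1/2·sR = 3600/1961
mR = -1/2·sL + 1/2·sR = -640/1961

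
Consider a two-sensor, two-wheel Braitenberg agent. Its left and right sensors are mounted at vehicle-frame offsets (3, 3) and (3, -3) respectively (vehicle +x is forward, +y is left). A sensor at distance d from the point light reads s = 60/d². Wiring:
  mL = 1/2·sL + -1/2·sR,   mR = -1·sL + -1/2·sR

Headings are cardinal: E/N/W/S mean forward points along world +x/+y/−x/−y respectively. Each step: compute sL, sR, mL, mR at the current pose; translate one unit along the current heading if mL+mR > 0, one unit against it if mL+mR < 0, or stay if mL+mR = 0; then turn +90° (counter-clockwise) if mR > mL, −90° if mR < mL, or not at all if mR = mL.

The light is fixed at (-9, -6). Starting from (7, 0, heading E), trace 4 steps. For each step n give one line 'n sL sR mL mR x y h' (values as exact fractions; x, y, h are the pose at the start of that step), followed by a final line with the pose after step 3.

n=0: pose=(7,0,E); sL=30/221, sR=6/37; mL=-108/8177, mR=-1773/8177; mL+mR=-1881/8177 → advance -1; mR−mL=-45/221 → turn -1·90°
n=1: pose=(6,0,S); sL=20/111, sR=20/51; mL=-200/1887, mR=-710/1887; mL+mR=-910/1887 → advance -1; mR−mL=-10/37 → turn -1·90°
n=2: pose=(6,1,W); sL=3/8, sR=15/61; mL=63/976, mR=-243/488; mL+mR=-423/976 → advance -1; mR−mL=-9/16 → turn -1·90°
n=3: pose=(7,1,N); sL=60/269, sR=60/461; mL=5760/124009, mR=-35730/124009; mL+mR=-29970/124009 → advance -1; mR−mL=-90/269 → turn -1·90°

0 30/221 6/37 -108/8177 -1773/8177 7 0 E
1 20/111 20/51 -200/1887 -710/1887 6 0 S
2 3/8 15/61 63/976 -243/488 6 1 W
3 60/269 60/461 5760/124009 -35730/124009 7 1 N
final 7 0 E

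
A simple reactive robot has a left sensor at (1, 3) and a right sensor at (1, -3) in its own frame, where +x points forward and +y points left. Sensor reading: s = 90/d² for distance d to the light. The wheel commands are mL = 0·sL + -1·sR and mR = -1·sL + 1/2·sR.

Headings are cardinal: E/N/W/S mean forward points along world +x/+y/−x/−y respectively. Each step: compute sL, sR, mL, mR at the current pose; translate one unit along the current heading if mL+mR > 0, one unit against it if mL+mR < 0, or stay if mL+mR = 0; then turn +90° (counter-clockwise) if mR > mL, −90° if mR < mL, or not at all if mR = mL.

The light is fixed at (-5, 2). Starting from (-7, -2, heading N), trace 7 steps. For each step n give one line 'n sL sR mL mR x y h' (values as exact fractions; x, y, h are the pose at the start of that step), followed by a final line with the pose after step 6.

0 45/17 9 -9 63/34 -7 -2 N
1 90/73 90/13 -90/13 2115/949 -7 -3 W
2 9/4 45/26 -45/26 -18/13 -6 -3 S
3 90 90/49 -90/49 -4365/49 -6 -2 E
4 45/13 9/5 -9/5 -333/130 -7 -2 S
5 2 10 -10 3 -7 -1 W
6 9/2 45/16 -45/16 -99/32 -6 -1 S
final -6 0 W

n=0: pose=(-7,-2,N); sL=45/17, sR=9; mL=-9, mR=63/34; mL+mR=-243/34 → advance -1; mR−mL=369/34 → turn +1·90°
n=1: pose=(-7,-3,W); sL=90/73, sR=90/13; mL=-90/13, mR=2115/949; mL+mR=-4455/949 → advance -1; mR−mL=8685/949 → turn +1·90°
n=2: pose=(-6,-3,S); sL=9/4, sR=45/26; mL=-45/26, mR=-18/13; mL+mR=-81/26 → advance -1; mR−mL=9/26 → turn +1·90°
n=3: pose=(-6,-2,E); sL=90, sR=90/49; mL=-90/49, mR=-4365/49; mL+mR=-4455/49 → advance -1; mR−mL=-4275/49 → turn -1·90°
n=4: pose=(-7,-2,S); sL=45/13, sR=9/5; mL=-9/5, mR=-333/130; mL+mR=-567/130 → advance -1; mR−mL=-99/130 → turn -1·90°
n=5: pose=(-7,-1,W); sL=2, sR=10; mL=-10, mR=3; mL+mR=-7 → advance -1; mR−mL=13 → turn +1·90°
n=6: pose=(-6,-1,S); sL=9/2, sR=45/16; mL=-45/16, mR=-99/32; mL+mR=-189/32 → advance -1; mR−mL=-9/32 → turn -1·90°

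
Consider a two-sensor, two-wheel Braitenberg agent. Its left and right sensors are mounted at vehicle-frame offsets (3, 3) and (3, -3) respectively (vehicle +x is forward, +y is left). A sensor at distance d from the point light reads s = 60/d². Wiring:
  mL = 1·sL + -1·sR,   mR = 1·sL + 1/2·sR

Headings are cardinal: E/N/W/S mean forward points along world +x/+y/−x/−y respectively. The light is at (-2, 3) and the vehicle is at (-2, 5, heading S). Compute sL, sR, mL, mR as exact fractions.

6 6 0 9

left sensor world pos  = (1, 2); dL² = 10
right sensor world pos = (-5, 2); dR² = 10
sL = 60/10 = 6
sR = 60/10 = 6
mL = 1·sL + -1·sR = 0
mR = 1·sL + 1/2·sR = 9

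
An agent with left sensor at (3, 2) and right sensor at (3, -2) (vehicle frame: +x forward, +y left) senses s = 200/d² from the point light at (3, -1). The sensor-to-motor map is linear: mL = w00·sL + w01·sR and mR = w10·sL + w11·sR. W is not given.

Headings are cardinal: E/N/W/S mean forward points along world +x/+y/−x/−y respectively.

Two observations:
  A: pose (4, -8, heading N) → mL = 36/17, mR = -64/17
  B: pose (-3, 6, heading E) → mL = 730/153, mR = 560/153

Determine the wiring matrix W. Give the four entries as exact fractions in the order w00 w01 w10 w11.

-1/2 1 -1 1

obs A: pose=(4,-8,N) → sL=200/17, sR=8, mL=36/17, mR=-64/17
obs B: pose=(-3,6,E) → sL=20/9, sR=100/17, mL=730/153, mR=560/153
sensor matrix S = [[200/17, 8], [20/9, 100/17]]; det S = 133760/2601
solve [mL_A; mL_B] = S·[w00; w01] and [mR_A; mR_B] = S·[w10; w11]:
  w00 = -1/2, w01 = 1, w10 = -1, w11 = 1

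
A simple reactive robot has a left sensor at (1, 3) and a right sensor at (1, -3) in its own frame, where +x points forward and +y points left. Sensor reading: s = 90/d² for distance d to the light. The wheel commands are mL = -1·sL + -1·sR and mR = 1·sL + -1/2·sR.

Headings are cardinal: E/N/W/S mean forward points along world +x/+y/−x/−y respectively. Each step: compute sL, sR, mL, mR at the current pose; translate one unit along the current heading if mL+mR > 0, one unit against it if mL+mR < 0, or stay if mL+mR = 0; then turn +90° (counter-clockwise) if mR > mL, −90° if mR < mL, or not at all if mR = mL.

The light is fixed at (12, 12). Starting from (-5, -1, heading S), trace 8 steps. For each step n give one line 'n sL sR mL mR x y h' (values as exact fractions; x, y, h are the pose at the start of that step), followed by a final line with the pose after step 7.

n=0: pose=(-5,-1,S); sL=45/196, sR=45/298; mL=-11115/29204, mR=1125/7301; mL+mR=-135/596 → advance -1; mR−mL=15615/29204 → turn +1·90°
n=1: pose=(-5,0,E); sL=90/337, sR=90/481; mL=-73620/162097, mR=28125/162097; mL+mR=-135/481 → advance -1; mR−mL=101745/162097 → turn +1·90°
n=2: pose=(-6,0,N); sL=45/281, sR=45/173; mL=-20430/48613, mR=2925/97226; mL+mR=-135/346 → advance -1; mR−mL=43785/97226 → turn +1·90°
n=3: pose=(-6,-1,W); sL=90/617, sR=90/461; mL=-97020/284437, mR=13725/284437; mL+mR=-135/461 → advance -1; mR−mL=110745/284437 → turn +1·90°
n=4: pose=(-5,-1,S); sL=45/196, sR=45/298; mL=-11115/29204, mR=1125/7301; mL+mR=-135/596 → advance -1; mR−mL=15615/29204 → turn +1·90°
n=5: pose=(-5,0,E); sL=90/337, sR=90/481; mL=-73620/162097, mR=28125/162097; mL+mR=-135/481 → advance -1; mR−mL=101745/162097 → turn +1·90°
n=6: pose=(-6,0,N); sL=45/281, sR=45/173; mL=-20430/48613, mR=2925/97226; mL+mR=-135/346 → advance -1; mR−mL=43785/97226 → turn +1·90°
n=7: pose=(-6,-1,W); sL=90/617, sR=90/461; mL=-97020/284437, mR=13725/284437; mL+mR=-135/461 → advance -1; mR−mL=110745/284437 → turn +1·90°

0 45/196 45/298 -11115/29204 1125/7301 -5 -1 S
1 90/337 90/481 -73620/162097 28125/162097 -5 0 E
2 45/281 45/173 -20430/48613 2925/97226 -6 0 N
3 90/617 90/461 -97020/284437 13725/284437 -6 -1 W
4 45/196 45/298 -11115/29204 1125/7301 -5 -1 S
5 90/337 90/481 -73620/162097 28125/162097 -5 0 E
6 45/281 45/173 -20430/48613 2925/97226 -6 0 N
7 90/617 90/461 -97020/284437 13725/284437 -6 -1 W
final -5 -1 S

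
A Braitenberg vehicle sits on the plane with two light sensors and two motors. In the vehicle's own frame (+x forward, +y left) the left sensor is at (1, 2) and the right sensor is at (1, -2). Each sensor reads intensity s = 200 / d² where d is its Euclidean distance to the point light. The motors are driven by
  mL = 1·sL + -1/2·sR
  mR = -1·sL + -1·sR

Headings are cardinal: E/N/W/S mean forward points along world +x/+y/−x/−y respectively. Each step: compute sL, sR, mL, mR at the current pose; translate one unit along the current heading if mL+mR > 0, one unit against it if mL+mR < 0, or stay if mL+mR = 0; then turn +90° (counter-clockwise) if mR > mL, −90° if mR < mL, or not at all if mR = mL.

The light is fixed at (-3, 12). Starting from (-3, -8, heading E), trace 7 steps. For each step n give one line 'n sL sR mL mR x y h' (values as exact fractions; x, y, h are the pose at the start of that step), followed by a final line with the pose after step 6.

n=0: pose=(-3,-8,E); sL=8/13, sR=40/97; mL=516/1261, mR=-1296/1261; mL+mR=-60/97 → advance -1; mR−mL=-1812/1261 → turn -1·90°
n=1: pose=(-4,-8,S); sL=100/221, sR=4/9; mL=458/1989, mR=-1784/1989; mL+mR=-2/3 → advance -1; mR−mL=-2242/1989 → turn -1·90°
n=2: pose=(-4,-7,W); sL=40/89, sR=200/293; mL=2820/26077, mR=-29520/26077; mL+mR=-300/293 → advance -1; mR−mL=-32340/26077 → turn -1·90°
n=3: pose=(-3,-7,N); sL=25/41, sR=25/41; mL=25/82, mR=-50/41; mL+mR=-75/82 → advance -1; mR−mL=-125/82 → turn -1·90°
n=4: pose=(-3,-8,E); sL=8/13, sR=40/97; mL=516/1261, mR=-1296/1261; mL+mR=-60/97 → advance -1; mR−mL=-1812/1261 → turn -1·90°
n=5: pose=(-4,-8,S); sL=100/221, sR=4/9; mL=458/1989, mR=-1784/1989; mL+mR=-2/3 → advance -1; mR−mL=-2242/1989 → turn -1·90°
n=6: pose=(-4,-7,W); sL=40/89, sR=200/293; mL=2820/26077, mR=-29520/26077; mL+mR=-300/293 → advance -1; mR−mL=-32340/26077 → turn -1·90°

0 8/13 40/97 516/1261 -1296/1261 -3 -8 E
1 100/221 4/9 458/1989 -1784/1989 -4 -8 S
2 40/89 200/293 2820/26077 -29520/26077 -4 -7 W
3 25/41 25/41 25/82 -50/41 -3 -7 N
4 8/13 40/97 516/1261 -1296/1261 -3 -8 E
5 100/221 4/9 458/1989 -1784/1989 -4 -8 S
6 40/89 200/293 2820/26077 -29520/26077 -4 -7 W
final -3 -7 N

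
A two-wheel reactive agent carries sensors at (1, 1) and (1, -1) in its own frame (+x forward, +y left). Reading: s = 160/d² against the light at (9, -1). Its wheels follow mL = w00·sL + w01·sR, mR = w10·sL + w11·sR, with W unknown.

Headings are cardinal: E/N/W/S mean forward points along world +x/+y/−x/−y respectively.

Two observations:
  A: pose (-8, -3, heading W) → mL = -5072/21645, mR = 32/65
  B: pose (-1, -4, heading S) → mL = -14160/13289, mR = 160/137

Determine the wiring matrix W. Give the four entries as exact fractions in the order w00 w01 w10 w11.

-1 1/2 0 1

obs A: pose=(-8,-3,W) → sL=160/333, sR=32/65, mL=-5072/21645, mR=32/65
obs B: pose=(-1,-4,S) → sL=160/97, sR=160/137, mL=-14160/13289, mR=160/137
sensor matrix S = [[160/333, 32/65], [160/97, 160/137]]; det S = -14434304/57528081
solve [mL_A; mL_B] = S·[w00; w01] and [mR_A; mR_B] = S·[w10; w11]:
  w00 = -1, w01 = 1/2, w10 = 0, w11 = 1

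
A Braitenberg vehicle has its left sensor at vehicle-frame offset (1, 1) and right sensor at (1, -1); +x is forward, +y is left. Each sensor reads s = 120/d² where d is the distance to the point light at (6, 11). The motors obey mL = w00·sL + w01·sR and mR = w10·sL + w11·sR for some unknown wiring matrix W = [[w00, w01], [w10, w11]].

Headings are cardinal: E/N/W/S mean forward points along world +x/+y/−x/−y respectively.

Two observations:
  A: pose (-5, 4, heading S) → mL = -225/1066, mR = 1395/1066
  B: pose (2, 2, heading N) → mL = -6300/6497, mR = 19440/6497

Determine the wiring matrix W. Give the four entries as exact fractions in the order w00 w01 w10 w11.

obs A: pose=(-5,4,S) → sL=30/41, sR=15/26, mL=-225/1066, mR=1395/1066
obs B: pose=(2,2,N) → sL=120/89, sR=120/73, mL=-6300/6497, mR=19440/6497
sensor matrix S = [[30/41, 15/26], [120/89, 120/73]]; det S = 1471500/3462901
solve [mL_A; mL_B] = S·[w00; w01] and [mR_A; mR_B] = S·[w10; w11]:
  w00 = 1/2, w01 = -1, w10 = 1, w11 = 1

1/2 -1 1 1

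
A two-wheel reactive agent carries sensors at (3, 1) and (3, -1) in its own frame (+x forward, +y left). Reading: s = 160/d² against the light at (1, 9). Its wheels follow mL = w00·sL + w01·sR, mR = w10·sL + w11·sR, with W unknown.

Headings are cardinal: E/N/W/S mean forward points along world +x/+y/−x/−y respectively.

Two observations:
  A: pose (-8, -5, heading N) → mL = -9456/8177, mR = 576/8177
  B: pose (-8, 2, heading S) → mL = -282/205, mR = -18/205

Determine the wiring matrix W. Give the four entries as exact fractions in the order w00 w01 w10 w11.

obs A: pose=(-8,-5,N) → sL=160/221, sR=32/37, mL=-9456/8177, mR=576/8177
obs B: pose=(-8,2,S) → sL=40/41, sR=4/5, mL=-282/205, mR=-18/205
sensor matrix S = [[160/221, 32/37], [40/41, 4/5]]; det S = -88704/335257
solve [mL_A; mL_B] = S·[w00; w01] and [mR_A; mR_B] = S·[w10; w11]:
  w00 = -1, w01 = -1/2, w10 = -1/2, w11 = 1/2

-1 -1/2 -1/2 1/2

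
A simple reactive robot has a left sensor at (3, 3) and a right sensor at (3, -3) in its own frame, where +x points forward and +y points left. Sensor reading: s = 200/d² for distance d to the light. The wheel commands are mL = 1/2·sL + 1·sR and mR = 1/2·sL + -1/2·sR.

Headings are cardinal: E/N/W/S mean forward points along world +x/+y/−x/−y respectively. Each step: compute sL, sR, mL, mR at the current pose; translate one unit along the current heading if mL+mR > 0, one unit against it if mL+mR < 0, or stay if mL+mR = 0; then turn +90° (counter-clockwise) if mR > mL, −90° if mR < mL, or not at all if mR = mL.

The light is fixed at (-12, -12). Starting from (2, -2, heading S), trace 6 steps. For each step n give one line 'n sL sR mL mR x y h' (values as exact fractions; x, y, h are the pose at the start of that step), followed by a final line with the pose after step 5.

0 100/169 20/17 4230/2873 -840/2873 2 -2 S
1 200/157 40/53 11580/8321 2160/8321 2 -3 W
2 50/61 1/2 111/122 39/244 1 -3 N
3 8/17 40/61 924/1037 -96/1037 1 -2 E
4 100/169 20/17 4230/2873 -840/2873 2 -2 S
5 200/157 40/53 11580/8321 2160/8321 2 -3 W
final 1 -3 N

n=0: pose=(2,-2,S); sL=100/169, sR=20/17; mL=4230/2873, mR=-840/2873; mL+mR=3390/2873 → advance +1; mR−mL=-30/17 → turn -1·90°
n=1: pose=(2,-3,W); sL=200/157, sR=40/53; mL=11580/8321, mR=2160/8321; mL+mR=13740/8321 → advance +1; mR−mL=-60/53 → turn -1·90°
n=2: pose=(1,-3,N); sL=50/61, sR=1/2; mL=111/122, mR=39/244; mL+mR=261/244 → advance +1; mR−mL=-3/4 → turn -1·90°
n=3: pose=(1,-2,E); sL=8/17, sR=40/61; mL=924/1037, mR=-96/1037; mL+mR=828/1037 → advance +1; mR−mL=-60/61 → turn -1·90°
n=4: pose=(2,-2,S); sL=100/169, sR=20/17; mL=4230/2873, mR=-840/2873; mL+mR=3390/2873 → advance +1; mR−mL=-30/17 → turn -1·90°
n=5: pose=(2,-3,W); sL=200/157, sR=40/53; mL=11580/8321, mR=2160/8321; mL+mR=13740/8321 → advance +1; mR−mL=-60/53 → turn -1·90°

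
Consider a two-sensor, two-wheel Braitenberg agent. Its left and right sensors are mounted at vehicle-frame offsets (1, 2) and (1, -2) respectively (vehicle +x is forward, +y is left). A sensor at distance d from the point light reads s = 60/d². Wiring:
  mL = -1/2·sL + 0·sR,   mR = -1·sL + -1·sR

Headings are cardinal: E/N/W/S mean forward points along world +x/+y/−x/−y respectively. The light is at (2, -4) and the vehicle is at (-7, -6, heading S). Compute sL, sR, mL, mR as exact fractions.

left sensor world pos  = (-5, -7); dL² = 58
right sensor world pos = (-9, -7); dR² = 130
sL = 60/58 = 30/29
sR = 60/130 = 6/13
mL = -1/2·sL + 0·sR = -15/29
mR = -1·sL + -1·sR = -564/377

30/29 6/13 -15/29 -564/377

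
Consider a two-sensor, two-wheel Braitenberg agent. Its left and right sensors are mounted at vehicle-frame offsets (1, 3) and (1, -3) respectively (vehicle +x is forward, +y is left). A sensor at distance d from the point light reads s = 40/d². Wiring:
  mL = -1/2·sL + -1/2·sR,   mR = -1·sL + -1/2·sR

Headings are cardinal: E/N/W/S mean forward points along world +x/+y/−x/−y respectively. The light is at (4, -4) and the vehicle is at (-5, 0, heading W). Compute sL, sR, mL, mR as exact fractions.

40/101 40/149 -5000/15049 -7980/15049

left sensor world pos  = (-6, -3); dL² = 101
right sensor world pos = (-6, 3); dR² = 149
sL = 40/101 = 40/101
sR = 40/149 = 40/149
mL = -1/2·sL + -1/2·sR = -5000/15049
mR = -1·sL + -1/2·sR = -7980/15049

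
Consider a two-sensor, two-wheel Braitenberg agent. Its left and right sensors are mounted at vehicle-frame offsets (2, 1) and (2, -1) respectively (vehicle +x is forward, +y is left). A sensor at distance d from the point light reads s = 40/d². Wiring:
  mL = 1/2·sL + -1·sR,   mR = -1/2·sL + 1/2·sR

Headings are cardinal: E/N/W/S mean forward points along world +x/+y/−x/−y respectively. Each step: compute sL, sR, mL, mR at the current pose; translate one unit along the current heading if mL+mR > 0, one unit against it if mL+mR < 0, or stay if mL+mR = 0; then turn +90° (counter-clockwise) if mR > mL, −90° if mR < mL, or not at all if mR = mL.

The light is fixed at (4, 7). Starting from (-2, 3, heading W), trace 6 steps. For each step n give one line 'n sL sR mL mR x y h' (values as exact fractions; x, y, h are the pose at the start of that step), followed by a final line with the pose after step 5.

0 40/89 40/73 -2100/6497 320/6497 -2 3 W
1 10/13 5/9 -20/117 -25/234 -1 3 S
2 40/13 8/5 -4/65 -48/65 -1 4 E
3 4/5 20/37 -26/185 -24/185 -2 4 S
4 40/17 8/5 -36/85 -32/85 -2 5 E
5 5/8 10/9 -115/144 35/144 -3 5 N
final -3 4 W

n=0: pose=(-2,3,W); sL=40/89, sR=40/73; mL=-2100/6497, mR=320/6497; mL+mR=-20/73 → advance -1; mR−mL=2420/6497 → turn +1·90°
n=1: pose=(-1,3,S); sL=10/13, sR=5/9; mL=-20/117, mR=-25/234; mL+mR=-5/18 → advance -1; mR−mL=5/78 → turn +1·90°
n=2: pose=(-1,4,E); sL=40/13, sR=8/5; mL=-4/65, mR=-48/65; mL+mR=-4/5 → advance -1; mR−mL=-44/65 → turn -1·90°
n=3: pose=(-2,4,S); sL=4/5, sR=20/37; mL=-26/185, mR=-24/185; mL+mR=-10/37 → advance -1; mR−mL=2/185 → turn +1·90°
n=4: pose=(-2,5,E); sL=40/17, sR=8/5; mL=-36/85, mR=-32/85; mL+mR=-4/5 → advance -1; mR−mL=4/85 → turn +1·90°
n=5: pose=(-3,5,N); sL=5/8, sR=10/9; mL=-115/144, mR=35/144; mL+mR=-5/9 → advance -1; mR−mL=25/24 → turn +1·90°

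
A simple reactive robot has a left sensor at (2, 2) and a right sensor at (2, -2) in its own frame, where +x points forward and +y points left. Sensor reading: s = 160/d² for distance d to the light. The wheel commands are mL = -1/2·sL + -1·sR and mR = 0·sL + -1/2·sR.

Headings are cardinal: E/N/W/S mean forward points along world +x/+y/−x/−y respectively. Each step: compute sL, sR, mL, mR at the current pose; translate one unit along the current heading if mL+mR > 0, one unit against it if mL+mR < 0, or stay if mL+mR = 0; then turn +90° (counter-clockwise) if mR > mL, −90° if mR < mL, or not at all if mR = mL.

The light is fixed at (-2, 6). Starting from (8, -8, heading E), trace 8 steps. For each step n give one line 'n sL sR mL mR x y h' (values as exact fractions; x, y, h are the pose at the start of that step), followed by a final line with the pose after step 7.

0 5/9 2/5 -61/90 -1/5 8 -8 E
1 160/193 32/53 -10416/10229 -16/53 7 -8 N
2 80/169 80/109 -17880/18421 -40/109 7 -9 W
3 160/433 160/353 -97520/152849 -80/353 8 -9 S
4 5/9 2/5 -61/90 -1/5 8 -8 E
5 160/193 32/53 -10416/10229 -16/53 7 -8 N
6 80/169 80/109 -17880/18421 -40/109 7 -9 W
7 160/433 160/353 -97520/152849 -80/353 8 -9 S
final 8 -8 E

n=0: pose=(8,-8,E); sL=5/9, sR=2/5; mL=-61/90, mR=-1/5; mL+mR=-79/90 → advance -1; mR−mL=43/90 → turn +1·90°
n=1: pose=(7,-8,N); sL=160/193, sR=32/53; mL=-10416/10229, mR=-16/53; mL+mR=-13504/10229 → advance -1; mR−mL=7328/10229 → turn +1·90°
n=2: pose=(7,-9,W); sL=80/169, sR=80/109; mL=-17880/18421, mR=-40/109; mL+mR=-24640/18421 → advance -1; mR−mL=11120/18421 → turn +1·90°
n=3: pose=(8,-9,S); sL=160/433, sR=160/353; mL=-97520/152849, mR=-80/353; mL+mR=-132160/152849 → advance -1; mR−mL=62880/152849 → turn +1·90°
n=4: pose=(8,-8,E); sL=5/9, sR=2/5; mL=-61/90, mR=-1/5; mL+mR=-79/90 → advance -1; mR−mL=43/90 → turn +1·90°
n=5: pose=(7,-8,N); sL=160/193, sR=32/53; mL=-10416/10229, mR=-16/53; mL+mR=-13504/10229 → advance -1; mR−mL=7328/10229 → turn +1·90°
n=6: pose=(7,-9,W); sL=80/169, sR=80/109; mL=-17880/18421, mR=-40/109; mL+mR=-24640/18421 → advance -1; mR−mL=11120/18421 → turn +1·90°
n=7: pose=(8,-9,S); sL=160/433, sR=160/353; mL=-97520/152849, mR=-80/353; mL+mR=-132160/152849 → advance -1; mR−mL=62880/152849 → turn +1·90°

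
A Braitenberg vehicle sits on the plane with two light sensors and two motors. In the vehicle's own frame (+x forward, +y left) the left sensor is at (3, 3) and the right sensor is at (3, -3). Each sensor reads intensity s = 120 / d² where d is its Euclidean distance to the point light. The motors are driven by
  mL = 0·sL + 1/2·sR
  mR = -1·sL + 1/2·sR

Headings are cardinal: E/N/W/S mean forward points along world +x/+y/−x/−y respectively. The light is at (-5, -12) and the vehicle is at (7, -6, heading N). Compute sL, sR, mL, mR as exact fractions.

left sensor world pos  = (4, -3); dL² = 162
right sensor world pos = (10, -3); dR² = 306
sL = 120/162 = 20/27
sR = 120/306 = 20/51
mL = 0·sL + 1/2·sR = 10/51
mR = -1·sL + 1/2·sR = -250/459

20/27 20/51 10/51 -250/459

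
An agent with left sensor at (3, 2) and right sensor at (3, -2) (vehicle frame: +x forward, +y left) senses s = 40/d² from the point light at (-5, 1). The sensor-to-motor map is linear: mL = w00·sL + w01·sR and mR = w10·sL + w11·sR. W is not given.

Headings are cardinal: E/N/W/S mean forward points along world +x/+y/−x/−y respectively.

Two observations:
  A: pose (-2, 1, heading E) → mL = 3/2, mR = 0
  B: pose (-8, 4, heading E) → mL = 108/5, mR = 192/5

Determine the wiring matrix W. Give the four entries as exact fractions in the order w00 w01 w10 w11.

obs A: pose=(-2,1,E) → sL=1, sR=1, mL=3/2, mR=0
obs B: pose=(-8,4,E) → sL=8/5, sR=40, mL=108/5, mR=192/5
sensor matrix S = [[1, 1], [8/5, 40]]; det S = 192/5
solve [mL_A; mL_B] = S·[w00; w01] and [mR_A; mR_B] = S·[w10; w11]:
  w00 = 1, w01 = 1/2, w10 = -1, w11 = 1

1 1/2 -1 1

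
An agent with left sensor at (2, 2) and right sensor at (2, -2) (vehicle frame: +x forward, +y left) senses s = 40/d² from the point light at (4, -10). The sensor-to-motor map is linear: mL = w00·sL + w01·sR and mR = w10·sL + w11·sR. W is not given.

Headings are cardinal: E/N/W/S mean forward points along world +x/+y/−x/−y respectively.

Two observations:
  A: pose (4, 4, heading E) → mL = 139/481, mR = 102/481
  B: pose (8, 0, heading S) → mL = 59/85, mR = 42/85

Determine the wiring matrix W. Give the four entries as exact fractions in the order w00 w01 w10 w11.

1 1/2 1/2 1/2

obs A: pose=(4,4,E) → sL=2/13, sR=10/37, mL=139/481, mR=102/481
obs B: pose=(8,0,S) → sL=2/5, sR=10/17, mL=59/85, mR=42/85
sensor matrix S = [[2/13, 10/37], [2/5, 10/17]]; det S = -144/8177
solve [mL_A; mL_B] = S·[w00; w01] and [mR_A; mR_B] = S·[w10; w11]:
  w00 = 1, w01 = 1/2, w10 = 1/2, w11 = 1/2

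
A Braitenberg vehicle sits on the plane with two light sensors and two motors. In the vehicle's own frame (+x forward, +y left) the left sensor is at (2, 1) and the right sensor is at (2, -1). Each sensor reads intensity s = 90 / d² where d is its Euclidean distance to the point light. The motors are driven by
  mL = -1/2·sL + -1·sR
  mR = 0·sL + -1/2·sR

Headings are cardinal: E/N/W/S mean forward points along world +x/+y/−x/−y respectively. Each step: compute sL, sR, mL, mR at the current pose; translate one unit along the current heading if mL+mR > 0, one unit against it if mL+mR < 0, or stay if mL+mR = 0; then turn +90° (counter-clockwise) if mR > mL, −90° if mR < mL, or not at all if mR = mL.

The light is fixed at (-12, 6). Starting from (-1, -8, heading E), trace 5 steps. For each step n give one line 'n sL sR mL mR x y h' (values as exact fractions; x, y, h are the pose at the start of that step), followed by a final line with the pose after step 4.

n=0: pose=(-1,-8,E); sL=45/169, sR=45/197; mL=-24075/66586, mR=-45/394; mL+mR=-15840/33293 → advance -1; mR−mL=8235/33293 → turn +1·90°
n=1: pose=(-2,-8,N); sL=2/5, sR=18/53; mL=-143/265, mR=-9/53; mL+mR=-188/265 → advance -1; mR−mL=98/265 → turn +1·90°
n=2: pose=(-2,-9,W); sL=9/32, sR=9/26; mL=-405/832, mR=-9/52; mL+mR=-549/832 → advance -1; mR−mL=261/832 → turn +1·90°
n=3: pose=(-1,-9,S); sL=90/433, sR=90/389; mL=-56475/168437, mR=-45/389; mL+mR=-75960/168437 → advance -1; mR−mL=36990/168437 → turn +1·90°
n=4: pose=(-1,-8,E); sL=45/169, sR=45/197; mL=-24075/66586, mR=-45/394; mL+mR=-15840/33293 → advance -1; mR−mL=8235/33293 → turn +1·90°

0 45/169 45/197 -24075/66586 -45/394 -1 -8 E
1 2/5 18/53 -143/265 -9/53 -2 -8 N
2 9/32 9/26 -405/832 -9/52 -2 -9 W
3 90/433 90/389 -56475/168437 -45/389 -1 -9 S
4 45/169 45/197 -24075/66586 -45/394 -1 -8 E
final -2 -8 N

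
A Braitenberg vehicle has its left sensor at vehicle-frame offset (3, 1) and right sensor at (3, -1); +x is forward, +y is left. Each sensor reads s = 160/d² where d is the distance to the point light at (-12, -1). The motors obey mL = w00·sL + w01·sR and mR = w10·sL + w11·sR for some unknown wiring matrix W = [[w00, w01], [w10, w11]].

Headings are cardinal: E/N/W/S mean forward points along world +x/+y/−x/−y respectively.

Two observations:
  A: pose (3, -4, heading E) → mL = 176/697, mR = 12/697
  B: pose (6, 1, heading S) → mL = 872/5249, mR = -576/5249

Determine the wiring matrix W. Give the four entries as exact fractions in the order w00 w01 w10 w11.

1 -1/2 1 -1

obs A: pose=(3,-4,E) → sL=20/41, sR=8/17, mL=176/697, mR=12/697
obs B: pose=(6,1,S) → sL=80/181, sR=16/29, mL=872/5249, mR=-576/5249
sensor matrix S = [[20/41, 8/17], [80/181, 16/29]]; det S = 223680/3658553
solve [mL_A; mL_B] = S·[w00; w01] and [mR_A; mR_B] = S·[w10; w11]:
  w00 = 1, w01 = -1/2, w10 = 1, w11 = -1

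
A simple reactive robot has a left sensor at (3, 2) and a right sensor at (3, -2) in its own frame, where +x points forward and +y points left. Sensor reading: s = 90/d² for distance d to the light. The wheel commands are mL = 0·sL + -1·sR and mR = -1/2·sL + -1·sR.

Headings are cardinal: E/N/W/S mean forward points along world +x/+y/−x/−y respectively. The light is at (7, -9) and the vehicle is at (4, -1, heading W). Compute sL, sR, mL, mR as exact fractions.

5/4 45/68 -45/68 -175/136

left sensor world pos  = (1, -3); dL² = 72
right sensor world pos = (1, 1); dR² = 136
sL = 90/72 = 5/4
sR = 90/136 = 45/68
mL = 0·sL + -1·sR = -45/68
mR = -1/2·sL + -1·sR = -175/136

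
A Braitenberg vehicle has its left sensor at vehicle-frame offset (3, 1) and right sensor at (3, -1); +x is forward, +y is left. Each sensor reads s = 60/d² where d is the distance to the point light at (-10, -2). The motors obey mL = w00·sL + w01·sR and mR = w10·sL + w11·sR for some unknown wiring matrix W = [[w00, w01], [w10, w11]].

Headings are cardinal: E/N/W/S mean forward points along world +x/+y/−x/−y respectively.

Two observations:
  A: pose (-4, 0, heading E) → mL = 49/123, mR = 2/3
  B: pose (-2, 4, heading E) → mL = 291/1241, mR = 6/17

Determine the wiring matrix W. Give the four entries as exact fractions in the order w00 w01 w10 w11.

-1/2 1 1 0

obs A: pose=(-4,0,E) → sL=2/3, sR=30/41, mL=49/123, mR=2/3
obs B: pose=(-2,4,E) → sL=6/17, sR=30/73, mL=291/1241, mR=6/17
sensor matrix S = [[2/3, 30/41], [6/17, 30/73]]; det S = 800/50881
solve [mL_A; mL_B] = S·[w00; w01] and [mR_A; mR_B] = S·[w10; w11]:
  w00 = -1/2, w01 = 1, w10 = 1, w11 = 0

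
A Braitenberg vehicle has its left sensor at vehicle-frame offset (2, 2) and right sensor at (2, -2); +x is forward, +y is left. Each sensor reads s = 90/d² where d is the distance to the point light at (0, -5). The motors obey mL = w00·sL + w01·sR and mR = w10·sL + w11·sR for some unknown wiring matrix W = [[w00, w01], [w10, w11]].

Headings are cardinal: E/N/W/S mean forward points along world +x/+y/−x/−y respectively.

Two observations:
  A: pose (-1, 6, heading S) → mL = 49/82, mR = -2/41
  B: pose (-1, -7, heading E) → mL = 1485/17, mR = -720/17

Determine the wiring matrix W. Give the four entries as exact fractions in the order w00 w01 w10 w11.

1 -1/2 -1/2 1/2

obs A: pose=(-1,6,S) → sL=45/41, sR=1, mL=49/82, mR=-2/41
obs B: pose=(-1,-7,E) → sL=90, sR=90/17, mL=1485/17, mR=-720/17
sensor matrix S = [[45/41, 1], [90, 90/17]]; det S = -58680/697
solve [mL_A; mL_B] = S·[w00; w01] and [mR_A; mR_B] = S·[w10; w11]:
  w00 = 1, w01 = -1/2, w10 = -1/2, w11 = 1/2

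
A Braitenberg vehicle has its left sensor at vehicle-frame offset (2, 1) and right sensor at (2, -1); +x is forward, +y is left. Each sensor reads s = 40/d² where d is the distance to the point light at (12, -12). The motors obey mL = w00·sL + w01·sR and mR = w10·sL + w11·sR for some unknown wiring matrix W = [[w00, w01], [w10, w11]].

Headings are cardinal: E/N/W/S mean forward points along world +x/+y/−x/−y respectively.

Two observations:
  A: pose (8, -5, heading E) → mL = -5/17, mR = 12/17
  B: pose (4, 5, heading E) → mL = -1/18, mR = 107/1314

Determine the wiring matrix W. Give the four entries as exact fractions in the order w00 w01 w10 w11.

obs A: pose=(8,-5,E) → sL=10/17, sR=1, mL=-5/17, mR=12/17
obs B: pose=(4,5,E) → sL=1/9, sR=10/73, mL=-1/18, mR=107/1314
sensor matrix S = [[10/17, 1], [1/9, 10/73]]; det S = -341/11169
solve [mL_A; mL_B] = S·[w00; w01] and [mR_A; mR_B] = S·[w10; w11]:
  w00 = -1/2, w01 = 0, w10 = -1/2, w11 = 1

-1/2 0 -1/2 1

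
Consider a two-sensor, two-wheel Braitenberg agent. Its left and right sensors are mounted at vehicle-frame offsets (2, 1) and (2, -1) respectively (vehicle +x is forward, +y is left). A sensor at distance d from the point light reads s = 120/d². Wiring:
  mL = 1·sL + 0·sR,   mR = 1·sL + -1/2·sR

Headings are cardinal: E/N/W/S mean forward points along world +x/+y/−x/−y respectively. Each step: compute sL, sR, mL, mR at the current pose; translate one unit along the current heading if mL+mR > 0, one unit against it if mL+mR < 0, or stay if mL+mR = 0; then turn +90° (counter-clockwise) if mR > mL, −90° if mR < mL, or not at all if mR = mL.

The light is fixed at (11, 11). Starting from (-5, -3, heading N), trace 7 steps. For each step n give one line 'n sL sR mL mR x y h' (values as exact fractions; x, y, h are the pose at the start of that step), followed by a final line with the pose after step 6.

n=0: pose=(-5,-3,N); sL=120/433, sR=40/123; mL=120/433, mR=6100/53259; mL+mR=20860/53259 → advance +1; mR−mL=-20/123 → turn -1·90°
n=1: pose=(-5,-2,E); sL=6/17, sR=15/49; mL=6/17, mR=333/1666; mL+mR=921/1666 → advance +1; mR−mL=-15/98 → turn -1·90°
n=2: pose=(-4,-2,S); sL=120/421, sR=120/481; mL=120/421, mR=32460/202501; mL+mR=90180/202501 → advance +1; mR−mL=-60/481 → turn -1·90°
n=3: pose=(-4,-3,W); sL=60/257, sR=60/229; mL=60/257, mR=6030/58853; mL+mR=19770/58853 → advance +1; mR−mL=-30/229 → turn -1·90°
n=4: pose=(-5,-3,N); sL=120/433, sR=40/123; mL=120/433, mR=6100/53259; mL+mR=20860/53259 → advance +1; mR−mL=-20/123 → turn -1·90°
n=5: pose=(-5,-2,E); sL=6/17, sR=15/49; mL=6/17, mR=333/1666; mL+mR=921/1666 → advance +1; mR−mL=-15/98 → turn -1·90°
n=6: pose=(-4,-2,S); sL=120/421, sR=120/481; mL=120/421, mR=32460/202501; mL+mR=90180/202501 → advance +1; mR−mL=-60/481 → turn -1·90°

0 120/433 40/123 120/433 6100/53259 -5 -3 N
1 6/17 15/49 6/17 333/1666 -5 -2 E
2 120/421 120/481 120/421 32460/202501 -4 -2 S
3 60/257 60/229 60/257 6030/58853 -4 -3 W
4 120/433 40/123 120/433 6100/53259 -5 -3 N
5 6/17 15/49 6/17 333/1666 -5 -2 E
6 120/421 120/481 120/421 32460/202501 -4 -2 S
final -4 -3 W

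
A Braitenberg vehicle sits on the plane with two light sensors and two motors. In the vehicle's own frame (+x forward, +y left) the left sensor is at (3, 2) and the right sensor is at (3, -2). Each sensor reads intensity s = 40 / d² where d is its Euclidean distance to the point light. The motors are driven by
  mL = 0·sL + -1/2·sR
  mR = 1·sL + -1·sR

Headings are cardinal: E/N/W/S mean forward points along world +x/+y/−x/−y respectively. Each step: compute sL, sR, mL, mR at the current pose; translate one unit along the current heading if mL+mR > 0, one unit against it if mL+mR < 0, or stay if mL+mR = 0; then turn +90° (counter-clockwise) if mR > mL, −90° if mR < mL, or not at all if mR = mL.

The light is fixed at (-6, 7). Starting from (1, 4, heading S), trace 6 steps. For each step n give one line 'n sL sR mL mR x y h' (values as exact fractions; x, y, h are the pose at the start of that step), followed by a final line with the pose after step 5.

n=0: pose=(1,4,S); sL=40/117, sR=40/61; mL=-20/61, mR=-2240/7137; mL+mR=-4580/7137 → advance -1; mR−mL=100/7137 → turn +1·90°
n=1: pose=(1,5,E); sL=2/5, sR=10/29; mL=-5/29, mR=8/145; mL+mR=-17/145 → advance -1; mR−mL=33/145 → turn +1·90°
n=2: pose=(0,5,N); sL=40/17, sR=8/13; mL=-4/13, mR=384/221; mL+mR=316/221 → advance +1; mR−mL=452/221 → turn +1·90°
n=3: pose=(0,6,W); sL=20/9, sR=4; mL=-2, mR=-16/9; mL+mR=-34/9 → advance -1; mR−mL=2/9 → turn +1·90°
n=4: pose=(1,6,S); sL=40/97, sR=40/41; mL=-20/41, mR=-2240/3977; mL+mR=-4180/3977 → advance -1; mR−mL=-300/3977 → turn -1·90°
n=5: pose=(1,7,W); sL=2, sR=2; mL=-1, mR=0; mL+mR=-1 → advance -1; mR−mL=1 → turn +1·90°

0 40/117 40/61 -20/61 -2240/7137 1 4 S
1 2/5 10/29 -5/29 8/145 1 5 E
2 40/17 8/13 -4/13 384/221 0 5 N
3 20/9 4 -2 -16/9 0 6 W
4 40/97 40/41 -20/41 -2240/3977 1 6 S
5 2 2 -1 0 1 7 W
final 2 7 S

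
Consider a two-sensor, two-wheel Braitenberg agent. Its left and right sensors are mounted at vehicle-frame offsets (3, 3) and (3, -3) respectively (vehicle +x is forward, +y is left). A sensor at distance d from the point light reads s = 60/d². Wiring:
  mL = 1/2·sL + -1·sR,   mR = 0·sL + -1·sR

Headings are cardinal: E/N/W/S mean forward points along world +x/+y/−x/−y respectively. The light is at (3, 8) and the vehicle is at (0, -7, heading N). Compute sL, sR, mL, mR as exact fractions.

left sensor world pos  = (-3, -4); dL² = 180
right sensor world pos = (3, -4); dR² = 144
sL = 60/180 = 1/3
sR = 60/144 = 5/12
mL = 1/2·sL + -1·sR = -1/4
mR = 0·sL + -1·sR = -5/12

1/3 5/12 -1/4 -5/12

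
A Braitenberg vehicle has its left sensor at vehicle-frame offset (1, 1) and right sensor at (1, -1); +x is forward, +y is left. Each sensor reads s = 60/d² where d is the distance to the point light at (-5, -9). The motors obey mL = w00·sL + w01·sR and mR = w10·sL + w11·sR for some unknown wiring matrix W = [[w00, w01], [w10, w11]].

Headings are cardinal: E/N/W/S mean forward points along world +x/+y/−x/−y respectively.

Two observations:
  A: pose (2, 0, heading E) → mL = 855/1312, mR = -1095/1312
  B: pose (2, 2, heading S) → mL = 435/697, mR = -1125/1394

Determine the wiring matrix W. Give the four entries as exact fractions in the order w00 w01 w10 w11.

obs A: pose=(2,0,E) → sL=15/41, sR=15/32, mL=855/1312, mR=-1095/1312
obs B: pose=(2,2,S) → sL=15/41, sR=15/34, mL=435/697, mR=-1125/1394
sensor matrix S = [[15/41, 15/32], [15/41, 15/34]]; det S = -225/22304
solve [mL_A; mL_B] = S·[w00; w01] and [mR_A; mR_B] = S·[w10; w11]:
  w00 = 1/2, w01 = 1, w10 = -1, w11 = -1

1/2 1 -1 -1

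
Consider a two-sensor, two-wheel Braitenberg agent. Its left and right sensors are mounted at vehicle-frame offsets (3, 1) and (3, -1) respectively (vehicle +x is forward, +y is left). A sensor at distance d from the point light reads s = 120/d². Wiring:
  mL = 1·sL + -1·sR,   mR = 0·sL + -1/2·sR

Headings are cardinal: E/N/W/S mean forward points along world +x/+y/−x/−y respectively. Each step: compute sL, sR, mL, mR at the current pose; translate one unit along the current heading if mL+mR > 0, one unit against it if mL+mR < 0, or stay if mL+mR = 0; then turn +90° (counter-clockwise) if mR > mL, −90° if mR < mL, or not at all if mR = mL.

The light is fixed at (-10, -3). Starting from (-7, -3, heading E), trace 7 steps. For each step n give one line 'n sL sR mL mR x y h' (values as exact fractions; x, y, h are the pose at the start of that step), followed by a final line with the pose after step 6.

n=0: pose=(-7,-3,E); sL=120/37, sR=120/37; mL=0, mR=-60/37; mL+mR=-60/37 → advance -1; mR−mL=-60/37 → turn -1·90°
n=1: pose=(-8,-3,S); sL=20/3, sR=12; mL=-16/3, mR=-6; mL+mR=-34/3 → advance -1; mR−mL=-2/3 → turn -1·90°
n=2: pose=(-8,-2,W); sL=120, sR=24; mL=96, mR=-12; mL+mR=84 → advance +1; mR−mL=-108 → turn -1·90°
n=3: pose=(-9,-2,N); sL=15/2, sR=6; mL=3/2, mR=-3; mL+mR=-3/2 → advance -1; mR−mL=-9/2 → turn -1·90°
n=4: pose=(-9,-3,E); sL=120/17, sR=120/17; mL=0, mR=-60/17; mL+mR=-60/17 → advance -1; mR−mL=-60/17 → turn -1·90°
n=5: pose=(-10,-3,S); sL=12, sR=12; mL=0, mR=-6; mL+mR=-6 → advance -1; mR−mL=-6 → turn -1·90°
n=6: pose=(-10,-2,W); sL=40/3, sR=120/13; mL=160/39, mR=-60/13; mL+mR=-20/39 → advance -1; mR−mL=-340/39 → turn -1·90°

0 120/37 120/37 0 -60/37 -7 -3 E
1 20/3 12 -16/3 -6 -8 -3 S
2 120 24 96 -12 -8 -2 W
3 15/2 6 3/2 -3 -9 -2 N
4 120/17 120/17 0 -60/17 -9 -3 E
5 12 12 0 -6 -10 -3 S
6 40/3 120/13 160/39 -60/13 -10 -2 W
final -9 -2 N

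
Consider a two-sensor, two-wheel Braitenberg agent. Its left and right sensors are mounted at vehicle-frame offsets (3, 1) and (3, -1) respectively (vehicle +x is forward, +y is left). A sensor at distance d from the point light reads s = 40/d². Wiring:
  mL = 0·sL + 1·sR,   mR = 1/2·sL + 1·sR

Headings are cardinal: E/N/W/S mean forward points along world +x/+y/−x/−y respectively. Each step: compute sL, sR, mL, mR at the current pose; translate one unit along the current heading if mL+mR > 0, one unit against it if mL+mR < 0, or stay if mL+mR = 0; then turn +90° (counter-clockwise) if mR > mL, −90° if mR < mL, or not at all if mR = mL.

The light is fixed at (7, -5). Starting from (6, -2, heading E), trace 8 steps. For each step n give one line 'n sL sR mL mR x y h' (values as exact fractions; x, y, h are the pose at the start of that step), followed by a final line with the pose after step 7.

n=0: pose=(6,-2,E); sL=2, sR=5; mL=5, mR=6; mL+mR=11 → advance +1; mR−mL=1 → turn +1·90°
n=1: pose=(7,-2,N); sL=40/37, sR=40/37; mL=40/37, mR=60/37; mL+mR=100/37 → advance +1; mR−mL=20/37 → turn +1·90°
n=2: pose=(7,-1,W); sL=20/9, sR=20/17; mL=20/17, mR=350/153; mL+mR=530/153 → advance +1; mR−mL=10/9 → turn +1·90°
n=3: pose=(6,-1,S); sL=40, sR=8; mL=8, mR=28; mL+mR=36 → advance +1; mR−mL=20 → turn +1·90°
n=4: pose=(6,-2,E); sL=2, sR=5; mL=5, mR=6; mL+mR=11 → advance +1; mR−mL=1 → turn +1·90°
n=5: pose=(7,-2,N); sL=40/37, sR=40/37; mL=40/37, mR=60/37; mL+mR=100/37 → advance +1; mR−mL=20/37 → turn +1·90°
n=6: pose=(7,-1,W); sL=20/9, sR=20/17; mL=20/17, mR=350/153; mL+mR=530/153 → advance +1; mR−mL=10/9 → turn +1·90°
n=7: pose=(6,-1,S); sL=40, sR=8; mL=8, mR=28; mL+mR=36 → advance +1; mR−mL=20 → turn +1·90°

0 2 5 5 6 6 -2 E
1 40/37 40/37 40/37 60/37 7 -2 N
2 20/9 20/17 20/17 350/153 7 -1 W
3 40 8 8 28 6 -1 S
4 2 5 5 6 6 -2 E
5 40/37 40/37 40/37 60/37 7 -2 N
6 20/9 20/17 20/17 350/153 7 -1 W
7 40 8 8 28 6 -1 S
final 6 -2 E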